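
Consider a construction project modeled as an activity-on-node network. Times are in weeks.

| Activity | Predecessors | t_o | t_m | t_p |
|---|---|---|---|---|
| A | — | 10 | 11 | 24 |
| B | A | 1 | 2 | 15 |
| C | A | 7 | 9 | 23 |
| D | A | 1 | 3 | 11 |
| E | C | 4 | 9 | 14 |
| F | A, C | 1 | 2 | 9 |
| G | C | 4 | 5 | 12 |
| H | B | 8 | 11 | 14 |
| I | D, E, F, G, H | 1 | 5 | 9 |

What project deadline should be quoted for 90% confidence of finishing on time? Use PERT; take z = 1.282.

te_A = (10 + 4·11 + 24)/6 = 78/6 = 13; σ²_A = ((24−10)/6)² = 5.444
te_B = (1 + 4·2 + 15)/6 = 24/6 = 4; σ²_B = ((15−1)/6)² = 5.444
te_C = (7 + 4·9 + 23)/6 = 66/6 = 11; σ²_C = ((23−7)/6)² = 7.111
te_D = (1 + 4·3 + 11)/6 = 24/6 = 4; σ²_D = ((11−1)/6)² = 2.778
te_E = (4 + 4·9 + 14)/6 = 54/6 = 9; σ²_E = ((14−4)/6)² = 2.778
te_F = (1 + 4·2 + 9)/6 = 18/6 = 3; σ²_F = ((9−1)/6)² = 1.778
te_G = (4 + 4·5 + 12)/6 = 36/6 = 6; σ²_G = ((12−4)/6)² = 1.778
te_H = (8 + 4·11 + 14)/6 = 66/6 = 11; σ²_H = ((14−8)/6)² = 1.000
te_I = (1 + 4·5 + 9)/6 = 30/6 = 5; σ²_I = ((9−1)/6)² = 1.778

Forward pass:
ES_A = 0; EF_A = 13
ES_B = 13; EF_B = 13+4 = 17
ES_C = 13; EF_C = 13+11 = 24
ES_D = 13; EF_D = 13+4 = 17
ES_E = 24; EF_E = 24+9 = 33
ES_F = max(EF_A=13, EF_C=24) = 24; EF_F = 24+3 = 27
ES_G = 24; EF_G = 24+6 = 30
ES_H = 17; EF_H = 17+11 = 28
ES_I = max(EF_D=17, EF_E=33, EF_F=27, EF_G=30, EF_H=28) = 33; EF_I = 33+5 = 38
Expected project duration μ = 38 weeks. Critical path: A → C → E → I.

Variance along critical path = 5.444 + 7.111 + 2.778 + 1.778 = 17.111; σ = 4.137 weeks.
D = μ + z·σ = 38 + 1.282·4.137 = 43.3 weeks

43.3 weeks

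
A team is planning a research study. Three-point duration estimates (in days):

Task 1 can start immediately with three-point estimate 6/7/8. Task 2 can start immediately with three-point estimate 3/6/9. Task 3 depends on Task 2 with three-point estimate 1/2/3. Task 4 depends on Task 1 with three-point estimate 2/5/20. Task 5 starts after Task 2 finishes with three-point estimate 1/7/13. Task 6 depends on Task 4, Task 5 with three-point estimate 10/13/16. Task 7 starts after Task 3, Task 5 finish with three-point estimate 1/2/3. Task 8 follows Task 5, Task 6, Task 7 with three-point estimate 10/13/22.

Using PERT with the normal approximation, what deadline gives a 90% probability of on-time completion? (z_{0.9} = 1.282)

te_Task 1 = (6 + 4·7 + 8)/6 = 42/6 = 7; σ²_Task 1 = ((8−6)/6)² = 0.111
te_Task 2 = (3 + 4·6 + 9)/6 = 36/6 = 6; σ²_Task 2 = ((9−3)/6)² = 1.000
te_Task 3 = (1 + 4·2 + 3)/6 = 12/6 = 2; σ²_Task 3 = ((3−1)/6)² = 0.111
te_Task 4 = (2 + 4·5 + 20)/6 = 42/6 = 7; σ²_Task 4 = ((20−2)/6)² = 9.000
te_Task 5 = (1 + 4·7 + 13)/6 = 42/6 = 7; σ²_Task 5 = ((13−1)/6)² = 4.000
te_Task 6 = (10 + 4·13 + 16)/6 = 78/6 = 13; σ²_Task 6 = ((16−10)/6)² = 1.000
te_Task 7 = (1 + 4·2 + 3)/6 = 12/6 = 2; σ²_Task 7 = ((3−1)/6)² = 0.111
te_Task 8 = (10 + 4·13 + 22)/6 = 84/6 = 14; σ²_Task 8 = ((22−10)/6)² = 4.000

Forward pass:
ES_Task 1 = 0; EF_Task 1 = 7
ES_Task 2 = 0; EF_Task 2 = 6
ES_Task 3 = 6; EF_Task 3 = 6+2 = 8
ES_Task 4 = 7; EF_Task 4 = 7+7 = 14
ES_Task 5 = 6; EF_Task 5 = 6+7 = 13
ES_Task 6 = max(EF_Task 4=14, EF_Task 5=13) = 14; EF_Task 6 = 14+13 = 27
ES_Task 7 = max(EF_Task 3=8, EF_Task 5=13) = 13; EF_Task 7 = 13+2 = 15
ES_Task 8 = max(EF_Task 5=13, EF_Task 6=27, EF_Task 7=15) = 27; EF_Task 8 = 27+14 = 41
Expected project duration μ = 41 days. Critical path: Task 1 → Task 4 → Task 6 → Task 8.

Variance along critical path = 0.111 + 9.000 + 1.000 + 4.000 = 14.111; σ = 3.756 days.
D = μ + z·σ = 41 + 1.282·3.756 = 45.8 days

45.8 days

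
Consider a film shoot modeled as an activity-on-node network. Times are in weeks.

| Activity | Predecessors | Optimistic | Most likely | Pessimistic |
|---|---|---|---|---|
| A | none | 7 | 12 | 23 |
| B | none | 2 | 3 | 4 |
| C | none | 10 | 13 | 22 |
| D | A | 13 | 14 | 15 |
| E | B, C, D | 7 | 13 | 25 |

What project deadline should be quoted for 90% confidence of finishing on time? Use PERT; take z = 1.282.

46.2 weeks

te_A = (7 + 4·12 + 23)/6 = 78/6 = 13; σ²_A = ((23−7)/6)² = 7.111
te_B = (2 + 4·3 + 4)/6 = 18/6 = 3; σ²_B = ((4−2)/6)² = 0.111
te_C = (10 + 4·13 + 22)/6 = 84/6 = 14; σ²_C = ((22−10)/6)² = 4.000
te_D = (13 + 4·14 + 15)/6 = 84/6 = 14; σ²_D = ((15−13)/6)² = 0.111
te_E = (7 + 4·13 + 25)/6 = 84/6 = 14; σ²_E = ((25−7)/6)² = 9.000

Forward pass:
ES_A = 0; EF_A = 13
ES_B = 0; EF_B = 3
ES_C = 0; EF_C = 14
ES_D = 13; EF_D = 13+14 = 27
ES_E = max(EF_B=3, EF_C=14, EF_D=27) = 27; EF_E = 27+14 = 41
Expected project duration μ = 41 weeks. Critical path: A → D → E.

Variance along critical path = 7.111 + 0.111 + 9.000 = 16.222; σ = 4.028 weeks.
D = μ + z·σ = 41 + 1.282·4.028 = 46.2 weeks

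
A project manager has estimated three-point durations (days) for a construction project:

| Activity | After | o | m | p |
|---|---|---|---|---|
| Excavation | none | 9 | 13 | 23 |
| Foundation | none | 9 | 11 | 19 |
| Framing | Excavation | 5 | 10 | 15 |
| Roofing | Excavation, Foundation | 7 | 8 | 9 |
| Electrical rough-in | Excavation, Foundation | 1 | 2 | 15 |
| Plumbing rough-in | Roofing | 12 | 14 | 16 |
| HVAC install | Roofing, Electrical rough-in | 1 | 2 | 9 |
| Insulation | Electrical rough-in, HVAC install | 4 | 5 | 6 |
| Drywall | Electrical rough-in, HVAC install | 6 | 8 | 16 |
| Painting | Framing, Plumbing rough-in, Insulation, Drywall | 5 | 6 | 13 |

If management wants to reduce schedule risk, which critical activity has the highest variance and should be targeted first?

Excavation

te_Excavation = (9 + 4·13 + 23)/6 = 84/6 = 14; σ²_Excavation = ((23−9)/6)² = 5.444
te_Foundation = (9 + 4·11 + 19)/6 = 72/6 = 12; σ²_Foundation = ((19−9)/6)² = 2.778
te_Framing = (5 + 4·10 + 15)/6 = 60/6 = 10; σ²_Framing = ((15−5)/6)² = 2.778
te_Roofing = (7 + 4·8 + 9)/6 = 48/6 = 8; σ²_Roofing = ((9−7)/6)² = 0.111
te_Electrical rough-in = (1 + 4·2 + 15)/6 = 24/6 = 4; σ²_Electrical rough-in = ((15−1)/6)² = 5.444
te_Plumbing rough-in = (12 + 4·14 + 16)/6 = 84/6 = 14; σ²_Plumbing rough-in = ((16−12)/6)² = 0.444
te_HVAC install = (1 + 4·2 + 9)/6 = 18/6 = 3; σ²_HVAC install = ((9−1)/6)² = 1.778
te_Insulation = (4 + 4·5 + 6)/6 = 30/6 = 5; σ²_Insulation = ((6−4)/6)² = 0.111
te_Drywall = (6 + 4·8 + 16)/6 = 54/6 = 9; σ²_Drywall = ((16−6)/6)² = 2.778
te_Painting = (5 + 4·6 + 13)/6 = 42/6 = 7; σ²_Painting = ((13−5)/6)² = 1.778

Forward pass:
ES_Excavation = 0; EF_Excavation = 14
ES_Foundation = 0; EF_Foundation = 12
ES_Framing = 14; EF_Framing = 14+10 = 24
ES_Roofing = max(EF_Excavation=14, EF_Foundation=12) = 14; EF_Roofing = 14+8 = 22
ES_Electrical rough-in = max(EF_Excavation=14, EF_Foundation=12) = 14; EF_Electrical rough-in = 14+4 = 18
ES_Plumbing rough-in = 22; EF_Plumbing rough-in = 22+14 = 36
ES_HVAC install = max(EF_Roofing=22, EF_Electrical rough-in=18) = 22; EF_HVAC install = 22+3 = 25
ES_Insulation = max(EF_Electrical rough-in=18, EF_HVAC install=25) = 25; EF_Insulation = 25+5 = 30
ES_Drywall = max(EF_Electrical rough-in=18, EF_HVAC install=25) = 25; EF_Drywall = 25+9 = 34
ES_Painting = max(EF_Framing=24, EF_Plumbing rough-in=36, EF_Insulation=30, EF_Drywall=34) = 36; EF_Painting = 36+7 = 43
Expected project duration μ = 43 days. Critical path: Excavation → Roofing → Plumbing rough-in → Painting.

Variances on critical path: σ²_Excavation=5.444, σ²_Roofing=0.111, σ²_Plumbing rough-in=0.444, σ²_Painting=1.778.
Largest is σ²_Excavation = 5.444.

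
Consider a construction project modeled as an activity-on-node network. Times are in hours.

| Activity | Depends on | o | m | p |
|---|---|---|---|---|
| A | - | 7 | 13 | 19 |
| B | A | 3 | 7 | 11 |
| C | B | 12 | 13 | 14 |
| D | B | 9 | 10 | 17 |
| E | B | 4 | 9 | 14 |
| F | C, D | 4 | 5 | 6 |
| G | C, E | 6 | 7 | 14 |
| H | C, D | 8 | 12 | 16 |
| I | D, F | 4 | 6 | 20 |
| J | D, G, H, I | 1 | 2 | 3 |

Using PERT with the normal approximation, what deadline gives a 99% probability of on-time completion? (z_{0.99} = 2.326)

te_A = (7 + 4·13 + 19)/6 = 78/6 = 13; σ²_A = ((19−7)/6)² = 4.000
te_B = (3 + 4·7 + 11)/6 = 42/6 = 7; σ²_B = ((11−3)/6)² = 1.778
te_C = (12 + 4·13 + 14)/6 = 78/6 = 13; σ²_C = ((14−12)/6)² = 0.111
te_D = (9 + 4·10 + 17)/6 = 66/6 = 11; σ²_D = ((17−9)/6)² = 1.778
te_E = (4 + 4·9 + 14)/6 = 54/6 = 9; σ²_E = ((14−4)/6)² = 2.778
te_F = (4 + 4·5 + 6)/6 = 30/6 = 5; σ²_F = ((6−4)/6)² = 0.111
te_G = (6 + 4·7 + 14)/6 = 48/6 = 8; σ²_G = ((14−6)/6)² = 1.778
te_H = (8 + 4·12 + 16)/6 = 72/6 = 12; σ²_H = ((16−8)/6)² = 1.778
te_I = (4 + 4·6 + 20)/6 = 48/6 = 8; σ²_I = ((20−4)/6)² = 7.111
te_J = (1 + 4·2 + 3)/6 = 12/6 = 2; σ²_J = ((3−1)/6)² = 0.111

Forward pass:
ES_A = 0; EF_A = 13
ES_B = 13; EF_B = 13+7 = 20
ES_C = 20; EF_C = 20+13 = 33
ES_D = 20; EF_D = 20+11 = 31
ES_E = 20; EF_E = 20+9 = 29
ES_F = max(EF_C=33, EF_D=31) = 33; EF_F = 33+5 = 38
ES_G = max(EF_C=33, EF_E=29) = 33; EF_G = 33+8 = 41
ES_H = max(EF_C=33, EF_D=31) = 33; EF_H = 33+12 = 45
ES_I = max(EF_D=31, EF_F=38) = 38; EF_I = 38+8 = 46
ES_J = max(EF_D=31, EF_G=41, EF_H=45, EF_I=46) = 46; EF_J = 46+2 = 48
Expected project duration μ = 48 hours. Critical path: A → B → C → F → I → J.

Variance along critical path = 4.000 + 1.778 + 0.111 + 0.111 + 7.111 + 0.111 = 13.222; σ = 3.636 hours.
D = μ + z·σ = 48 + 2.326·3.636 = 56.5 hours

56.5 hours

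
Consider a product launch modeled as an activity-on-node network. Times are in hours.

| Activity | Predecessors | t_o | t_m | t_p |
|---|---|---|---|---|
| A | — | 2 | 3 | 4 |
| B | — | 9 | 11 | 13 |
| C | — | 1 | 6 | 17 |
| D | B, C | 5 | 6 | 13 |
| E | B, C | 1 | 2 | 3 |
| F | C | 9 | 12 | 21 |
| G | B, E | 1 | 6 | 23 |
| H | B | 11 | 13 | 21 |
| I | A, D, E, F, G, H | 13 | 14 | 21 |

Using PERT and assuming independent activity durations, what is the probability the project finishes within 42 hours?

te_A = (2 + 4·3 + 4)/6 = 18/6 = 3; σ²_A = ((4−2)/6)² = 0.111
te_B = (9 + 4·11 + 13)/6 = 66/6 = 11; σ²_B = ((13−9)/6)² = 0.444
te_C = (1 + 4·6 + 17)/6 = 42/6 = 7; σ²_C = ((17−1)/6)² = 7.111
te_D = (5 + 4·6 + 13)/6 = 42/6 = 7; σ²_D = ((13−5)/6)² = 1.778
te_E = (1 + 4·2 + 3)/6 = 12/6 = 2; σ²_E = ((3−1)/6)² = 0.111
te_F = (9 + 4·12 + 21)/6 = 78/6 = 13; σ²_F = ((21−9)/6)² = 4.000
te_G = (1 + 4·6 + 23)/6 = 48/6 = 8; σ²_G = ((23−1)/6)² = 13.444
te_H = (11 + 4·13 + 21)/6 = 84/6 = 14; σ²_H = ((21−11)/6)² = 2.778
te_I = (13 + 4·14 + 21)/6 = 90/6 = 15; σ²_I = ((21−13)/6)² = 1.778

Forward pass:
ES_A = 0; EF_A = 3
ES_B = 0; EF_B = 11
ES_C = 0; EF_C = 7
ES_D = max(EF_B=11, EF_C=7) = 11; EF_D = 11+7 = 18
ES_E = max(EF_B=11, EF_C=7) = 11; EF_E = 11+2 = 13
ES_F = 7; EF_F = 7+13 = 20
ES_G = max(EF_B=11, EF_E=13) = 13; EF_G = 13+8 = 21
ES_H = 11; EF_H = 11+14 = 25
ES_I = max(EF_A=3, EF_D=18, EF_E=13, EF_F=20, EF_G=21, EF_H=25) = 25; EF_I = 25+15 = 40
Expected project duration μ = 40 hours. Critical path: B → H → I.

Variance along critical path = 0.444 + 2.778 + 1.778 = 5.000; σ = √5.000 = 2.236 hours.
Z = (42 − 40) / 2.236 = 0.894
P(T ≤ 42) = Φ(0.894) ≈ 0.814

0.814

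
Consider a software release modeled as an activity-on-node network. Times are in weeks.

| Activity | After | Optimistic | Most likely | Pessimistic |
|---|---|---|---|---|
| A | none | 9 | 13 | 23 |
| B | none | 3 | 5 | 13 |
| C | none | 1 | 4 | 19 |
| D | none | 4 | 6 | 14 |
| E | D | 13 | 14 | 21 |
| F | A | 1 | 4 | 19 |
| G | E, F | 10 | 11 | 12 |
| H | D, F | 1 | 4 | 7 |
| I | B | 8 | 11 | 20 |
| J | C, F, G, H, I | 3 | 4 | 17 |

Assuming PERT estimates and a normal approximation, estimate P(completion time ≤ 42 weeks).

te_A = (9 + 4·13 + 23)/6 = 84/6 = 14; σ²_A = ((23−9)/6)² = 5.444
te_B = (3 + 4·5 + 13)/6 = 36/6 = 6; σ²_B = ((13−3)/6)² = 2.778
te_C = (1 + 4·4 + 19)/6 = 36/6 = 6; σ²_C = ((19−1)/6)² = 9.000
te_D = (4 + 4·6 + 14)/6 = 42/6 = 7; σ²_D = ((14−4)/6)² = 2.778
te_E = (13 + 4·14 + 21)/6 = 90/6 = 15; σ²_E = ((21−13)/6)² = 1.778
te_F = (1 + 4·4 + 19)/6 = 36/6 = 6; σ²_F = ((19−1)/6)² = 9.000
te_G = (10 + 4·11 + 12)/6 = 66/6 = 11; σ²_G = ((12−10)/6)² = 0.111
te_H = (1 + 4·4 + 7)/6 = 24/6 = 4; σ²_H = ((7−1)/6)² = 1.000
te_I = (8 + 4·11 + 20)/6 = 72/6 = 12; σ²_I = ((20−8)/6)² = 4.000
te_J = (3 + 4·4 + 17)/6 = 36/6 = 6; σ²_J = ((17−3)/6)² = 5.444

Forward pass:
ES_A = 0; EF_A = 14
ES_B = 0; EF_B = 6
ES_C = 0; EF_C = 6
ES_D = 0; EF_D = 7
ES_E = 7; EF_E = 7+15 = 22
ES_F = 14; EF_F = 14+6 = 20
ES_G = max(EF_E=22, EF_F=20) = 22; EF_G = 22+11 = 33
ES_H = max(EF_D=7, EF_F=20) = 20; EF_H = 20+4 = 24
ES_I = 6; EF_I = 6+12 = 18
ES_J = max(EF_C=6, EF_F=20, EF_G=33, EF_H=24, EF_I=18) = 33; EF_J = 33+6 = 39
Expected project duration μ = 39 weeks. Critical path: D → E → G → J.

Variance along critical path = 2.778 + 1.778 + 0.111 + 5.444 = 10.111; σ = √10.111 = 3.180 weeks.
Z = (42 − 39) / 3.180 = 0.943
P(T ≤ 42) = Φ(0.943) ≈ 0.827

0.827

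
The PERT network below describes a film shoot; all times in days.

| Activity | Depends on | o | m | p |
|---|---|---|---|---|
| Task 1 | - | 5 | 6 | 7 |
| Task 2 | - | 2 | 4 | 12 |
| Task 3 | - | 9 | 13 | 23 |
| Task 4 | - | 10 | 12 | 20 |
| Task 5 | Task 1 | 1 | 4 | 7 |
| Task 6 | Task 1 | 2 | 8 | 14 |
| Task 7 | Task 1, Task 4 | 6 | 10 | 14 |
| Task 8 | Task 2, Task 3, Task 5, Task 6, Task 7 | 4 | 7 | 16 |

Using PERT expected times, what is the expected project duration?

31 days

te_Task 1 = (5 + 4·6 + 7)/6 = 36/6 = 6
te_Task 2 = (2 + 4·4 + 12)/6 = 30/6 = 5
te_Task 3 = (9 + 4·13 + 23)/6 = 84/6 = 14
te_Task 4 = (10 + 4·12 + 20)/6 = 78/6 = 13
te_Task 5 = (1 + 4·4 + 7)/6 = 24/6 = 4
te_Task 6 = (2 + 4·8 + 14)/6 = 48/6 = 8
te_Task 7 = (6 + 4·10 + 14)/6 = 60/6 = 10
te_Task 8 = (4 + 4·7 + 16)/6 = 48/6 = 8

Forward pass:
ES_Task 1 = 0; EF_Task 1 = 6
ES_Task 2 = 0; EF_Task 2 = 5
ES_Task 3 = 0; EF_Task 3 = 14
ES_Task 4 = 0; EF_Task 4 = 13
ES_Task 5 = 6; EF_Task 5 = 6+4 = 10
ES_Task 6 = 6; EF_Task 6 = 6+8 = 14
ES_Task 7 = max(EF_Task 1=6, EF_Task 4=13) = 13; EF_Task 7 = 13+10 = 23
ES_Task 8 = max(EF_Task 2=5, EF_Task 3=14, EF_Task 5=10, EF_Task 6=14, EF_Task 7=23) = 23; EF_Task 8 = 23+8 = 31
Expected project duration μ = 31 days. Critical path: Task 4 → Task 7 → Task 8.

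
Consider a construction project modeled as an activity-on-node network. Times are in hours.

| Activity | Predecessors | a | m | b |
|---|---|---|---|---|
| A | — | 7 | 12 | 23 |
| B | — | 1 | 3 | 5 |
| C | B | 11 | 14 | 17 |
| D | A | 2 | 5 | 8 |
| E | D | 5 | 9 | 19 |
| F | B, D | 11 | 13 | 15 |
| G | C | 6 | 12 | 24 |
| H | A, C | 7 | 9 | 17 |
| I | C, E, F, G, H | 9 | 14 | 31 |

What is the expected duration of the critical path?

47 hours

te_A = (7 + 4·12 + 23)/6 = 78/6 = 13
te_B = (1 + 4·3 + 5)/6 = 18/6 = 3
te_C = (11 + 4·14 + 17)/6 = 84/6 = 14
te_D = (2 + 4·5 + 8)/6 = 30/6 = 5
te_E = (5 + 4·9 + 19)/6 = 60/6 = 10
te_F = (11 + 4·13 + 15)/6 = 78/6 = 13
te_G = (6 + 4·12 + 24)/6 = 78/6 = 13
te_H = (7 + 4·9 + 17)/6 = 60/6 = 10
te_I = (9 + 4·14 + 31)/6 = 96/6 = 16

Forward pass:
ES_A = 0; EF_A = 13
ES_B = 0; EF_B = 3
ES_C = 3; EF_C = 3+14 = 17
ES_D = 13; EF_D = 13+5 = 18
ES_E = 18; EF_E = 18+10 = 28
ES_F = max(EF_B=3, EF_D=18) = 18; EF_F = 18+13 = 31
ES_G = 17; EF_G = 17+13 = 30
ES_H = max(EF_A=13, EF_C=17) = 17; EF_H = 17+10 = 27
ES_I = max(EF_C=17, EF_E=28, EF_F=31, EF_G=30, EF_H=27) = 31; EF_I = 31+16 = 47
Expected project duration μ = 47 hours. Critical path: A → D → F → I.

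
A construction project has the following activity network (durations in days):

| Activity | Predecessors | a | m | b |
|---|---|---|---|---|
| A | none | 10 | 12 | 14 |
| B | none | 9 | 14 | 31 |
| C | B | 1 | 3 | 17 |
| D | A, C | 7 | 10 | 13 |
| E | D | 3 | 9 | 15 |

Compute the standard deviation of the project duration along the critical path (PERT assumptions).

5.06 days

te_A = (10 + 4·12 + 14)/6 = 72/6 = 12; σ²_A = ((14−10)/6)² = 0.444
te_B = (9 + 4·14 + 31)/6 = 96/6 = 16; σ²_B = ((31−9)/6)² = 13.444
te_C = (1 + 4·3 + 17)/6 = 30/6 = 5; σ²_C = ((17−1)/6)² = 7.111
te_D = (7 + 4·10 + 13)/6 = 60/6 = 10; σ²_D = ((13−7)/6)² = 1.000
te_E = (3 + 4·9 + 15)/6 = 54/6 = 9; σ²_E = ((15−3)/6)² = 4.000

Forward pass:
ES_A = 0; EF_A = 12
ES_B = 0; EF_B = 16
ES_C = 16; EF_C = 16+5 = 21
ES_D = max(EF_A=12, EF_C=21) = 21; EF_D = 21+10 = 31
ES_E = 31; EF_E = 31+9 = 40
Expected project duration μ = 40 days. Critical path: B → C → D → E.

Variance along critical path = 13.444 + 7.111 + 1.000 + 4.000 = 25.556
σ = √25.556 = 5.055 days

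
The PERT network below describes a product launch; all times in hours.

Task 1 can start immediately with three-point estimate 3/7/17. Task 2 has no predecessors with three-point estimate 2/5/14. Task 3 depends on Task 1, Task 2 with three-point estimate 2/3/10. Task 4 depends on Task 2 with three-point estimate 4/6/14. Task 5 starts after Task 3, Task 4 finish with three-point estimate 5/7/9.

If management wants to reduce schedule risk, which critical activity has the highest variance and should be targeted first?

Task 2

te_Task 1 = (3 + 4·7 + 17)/6 = 48/6 = 8; σ²_Task 1 = ((17−3)/6)² = 5.444
te_Task 2 = (2 + 4·5 + 14)/6 = 36/6 = 6; σ²_Task 2 = ((14−2)/6)² = 4.000
te_Task 3 = (2 + 4·3 + 10)/6 = 24/6 = 4; σ²_Task 3 = ((10−2)/6)² = 1.778
te_Task 4 = (4 + 4·6 + 14)/6 = 42/6 = 7; σ²_Task 4 = ((14−4)/6)² = 2.778
te_Task 5 = (5 + 4·7 + 9)/6 = 42/6 = 7; σ²_Task 5 = ((9−5)/6)² = 0.444

Forward pass:
ES_Task 1 = 0; EF_Task 1 = 8
ES_Task 2 = 0; EF_Task 2 = 6
ES_Task 3 = max(EF_Task 1=8, EF_Task 2=6) = 8; EF_Task 3 = 8+4 = 12
ES_Task 4 = 6; EF_Task 4 = 6+7 = 13
ES_Task 5 = max(EF_Task 3=12, EF_Task 4=13) = 13; EF_Task 5 = 13+7 = 20
Expected project duration μ = 20 hours. Critical path: Task 2 → Task 4 → Task 5.

Variances on critical path: σ²_Task 2=4.000, σ²_Task 4=2.778, σ²_Task 5=0.444.
Largest is σ²_Task 2 = 4.000.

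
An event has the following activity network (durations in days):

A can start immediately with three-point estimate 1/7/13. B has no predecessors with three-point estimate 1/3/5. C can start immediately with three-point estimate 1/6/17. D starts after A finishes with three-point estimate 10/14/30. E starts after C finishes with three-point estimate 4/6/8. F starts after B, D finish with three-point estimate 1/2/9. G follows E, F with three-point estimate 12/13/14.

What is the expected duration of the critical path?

te_A = (1 + 4·7 + 13)/6 = 42/6 = 7
te_B = (1 + 4·3 + 5)/6 = 18/6 = 3
te_C = (1 + 4·6 + 17)/6 = 42/6 = 7
te_D = (10 + 4·14 + 30)/6 = 96/6 = 16
te_E = (4 + 4·6 + 8)/6 = 36/6 = 6
te_F = (1 + 4·2 + 9)/6 = 18/6 = 3
te_G = (12 + 4·13 + 14)/6 = 78/6 = 13

Forward pass:
ES_A = 0; EF_A = 7
ES_B = 0; EF_B = 3
ES_C = 0; EF_C = 7
ES_D = 7; EF_D = 7+16 = 23
ES_E = 7; EF_E = 7+6 = 13
ES_F = max(EF_B=3, EF_D=23) = 23; EF_F = 23+3 = 26
ES_G = max(EF_E=13, EF_F=26) = 26; EF_G = 26+13 = 39
Expected project duration μ = 39 days. Critical path: A → D → F → G.

39 days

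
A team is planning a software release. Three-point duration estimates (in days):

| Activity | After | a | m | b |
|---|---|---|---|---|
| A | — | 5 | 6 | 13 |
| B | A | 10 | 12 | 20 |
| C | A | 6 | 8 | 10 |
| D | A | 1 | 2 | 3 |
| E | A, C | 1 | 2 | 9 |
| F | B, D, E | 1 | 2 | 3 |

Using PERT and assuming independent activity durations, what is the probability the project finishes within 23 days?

0.678

te_A = (5 + 4·6 + 13)/6 = 42/6 = 7; σ²_A = ((13−5)/6)² = 1.778
te_B = (10 + 4·12 + 20)/6 = 78/6 = 13; σ²_B = ((20−10)/6)² = 2.778
te_C = (6 + 4·8 + 10)/6 = 48/6 = 8; σ²_C = ((10−6)/6)² = 0.444
te_D = (1 + 4·2 + 3)/6 = 12/6 = 2; σ²_D = ((3−1)/6)² = 0.111
te_E = (1 + 4·2 + 9)/6 = 18/6 = 3; σ²_E = ((9−1)/6)² = 1.778
te_F = (1 + 4·2 + 3)/6 = 12/6 = 2; σ²_F = ((3−1)/6)² = 0.111

Forward pass:
ES_A = 0; EF_A = 7
ES_B = 7; EF_B = 7+13 = 20
ES_C = 7; EF_C = 7+8 = 15
ES_D = 7; EF_D = 7+2 = 9
ES_E = max(EF_A=7, EF_C=15) = 15; EF_E = 15+3 = 18
ES_F = max(EF_B=20, EF_D=9, EF_E=18) = 20; EF_F = 20+2 = 22
Expected project duration μ = 22 days. Critical path: A → B → F.

Variance along critical path = 1.778 + 2.778 + 0.111 = 4.667; σ = √4.667 = 2.160 days.
Z = (23 − 22) / 2.160 = 0.463
P(T ≤ 23) = Φ(0.463) ≈ 0.678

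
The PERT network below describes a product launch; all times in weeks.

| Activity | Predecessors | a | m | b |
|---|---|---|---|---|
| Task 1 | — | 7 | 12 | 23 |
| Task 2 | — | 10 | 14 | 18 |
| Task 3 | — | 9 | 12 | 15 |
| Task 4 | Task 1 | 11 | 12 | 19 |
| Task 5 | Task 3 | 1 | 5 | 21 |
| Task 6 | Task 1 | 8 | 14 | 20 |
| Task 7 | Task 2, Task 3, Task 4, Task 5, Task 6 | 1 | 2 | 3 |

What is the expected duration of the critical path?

29 weeks

te_Task 1 = (7 + 4·12 + 23)/6 = 78/6 = 13
te_Task 2 = (10 + 4·14 + 18)/6 = 84/6 = 14
te_Task 3 = (9 + 4·12 + 15)/6 = 72/6 = 12
te_Task 4 = (11 + 4·12 + 19)/6 = 78/6 = 13
te_Task 5 = (1 + 4·5 + 21)/6 = 42/6 = 7
te_Task 6 = (8 + 4·14 + 20)/6 = 84/6 = 14
te_Task 7 = (1 + 4·2 + 3)/6 = 12/6 = 2

Forward pass:
ES_Task 1 = 0; EF_Task 1 = 13
ES_Task 2 = 0; EF_Task 2 = 14
ES_Task 3 = 0; EF_Task 3 = 12
ES_Task 4 = 13; EF_Task 4 = 13+13 = 26
ES_Task 5 = 12; EF_Task 5 = 12+7 = 19
ES_Task 6 = 13; EF_Task 6 = 13+14 = 27
ES_Task 7 = max(EF_Task 2=14, EF_Task 3=12, EF_Task 4=26, EF_Task 5=19, EF_Task 6=27) = 27; EF_Task 7 = 27+2 = 29
Expected project duration μ = 29 weeks. Critical path: Task 1 → Task 6 → Task 7.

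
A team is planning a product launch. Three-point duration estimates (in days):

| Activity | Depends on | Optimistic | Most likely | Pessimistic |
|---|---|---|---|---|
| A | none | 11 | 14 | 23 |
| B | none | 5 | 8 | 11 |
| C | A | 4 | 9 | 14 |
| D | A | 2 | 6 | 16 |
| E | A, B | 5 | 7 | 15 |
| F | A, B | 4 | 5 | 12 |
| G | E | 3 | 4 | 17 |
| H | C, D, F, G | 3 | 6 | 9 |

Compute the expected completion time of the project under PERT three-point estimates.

te_A = (11 + 4·14 + 23)/6 = 90/6 = 15
te_B = (5 + 4·8 + 11)/6 = 48/6 = 8
te_C = (4 + 4·9 + 14)/6 = 54/6 = 9
te_D = (2 + 4·6 + 16)/6 = 42/6 = 7
te_E = (5 + 4·7 + 15)/6 = 48/6 = 8
te_F = (4 + 4·5 + 12)/6 = 36/6 = 6
te_G = (3 + 4·4 + 17)/6 = 36/6 = 6
te_H = (3 + 4·6 + 9)/6 = 36/6 = 6

Forward pass:
ES_A = 0; EF_A = 15
ES_B = 0; EF_B = 8
ES_C = 15; EF_C = 15+9 = 24
ES_D = 15; EF_D = 15+7 = 22
ES_E = max(EF_A=15, EF_B=8) = 15; EF_E = 15+8 = 23
ES_F = max(EF_A=15, EF_B=8) = 15; EF_F = 15+6 = 21
ES_G = 23; EF_G = 23+6 = 29
ES_H = max(EF_C=24, EF_D=22, EF_F=21, EF_G=29) = 29; EF_H = 29+6 = 35
Expected project duration μ = 35 days. Critical path: A → E → G → H.

35 days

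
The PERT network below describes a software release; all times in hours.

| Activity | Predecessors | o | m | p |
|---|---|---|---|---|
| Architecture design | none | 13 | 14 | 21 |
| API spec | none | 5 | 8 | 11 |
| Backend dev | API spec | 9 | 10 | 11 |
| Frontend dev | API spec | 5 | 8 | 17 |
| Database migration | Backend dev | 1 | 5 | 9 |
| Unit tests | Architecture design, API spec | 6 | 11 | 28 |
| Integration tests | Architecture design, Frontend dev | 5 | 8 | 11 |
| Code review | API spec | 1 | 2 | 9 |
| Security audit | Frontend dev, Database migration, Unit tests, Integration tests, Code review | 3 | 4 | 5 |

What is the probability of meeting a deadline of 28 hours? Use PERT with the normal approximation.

te_Architecture design = (13 + 4·14 + 21)/6 = 90/6 = 15; σ²_Architecture design = ((21−13)/6)² = 1.778
te_API spec = (5 + 4·8 + 11)/6 = 48/6 = 8; σ²_API spec = ((11−5)/6)² = 1.000
te_Backend dev = (9 + 4·10 + 11)/6 = 60/6 = 10; σ²_Backend dev = ((11−9)/6)² = 0.111
te_Frontend dev = (5 + 4·8 + 17)/6 = 54/6 = 9; σ²_Frontend dev = ((17−5)/6)² = 4.000
te_Database migration = (1 + 4·5 + 9)/6 = 30/6 = 5; σ²_Database migration = ((9−1)/6)² = 1.778
te_Unit tests = (6 + 4·11 + 28)/6 = 78/6 = 13; σ²_Unit tests = ((28−6)/6)² = 13.444
te_Integration tests = (5 + 4·8 + 11)/6 = 48/6 = 8; σ²_Integration tests = ((11−5)/6)² = 1.000
te_Code review = (1 + 4·2 + 9)/6 = 18/6 = 3; σ²_Code review = ((9−1)/6)² = 1.778
te_Security audit = (3 + 4·4 + 5)/6 = 24/6 = 4; σ²_Security audit = ((5−3)/6)² = 0.111

Forward pass:
ES_Architecture design = 0; EF_Architecture design = 15
ES_API spec = 0; EF_API spec = 8
ES_Backend dev = 8; EF_Backend dev = 8+10 = 18
ES_Frontend dev = 8; EF_Frontend dev = 8+9 = 17
ES_Database migration = 18; EF_Database migration = 18+5 = 23
ES_Unit tests = max(EF_Architecture design=15, EF_API spec=8) = 15; EF_Unit tests = 15+13 = 28
ES_Integration tests = max(EF_Architecture design=15, EF_Frontend dev=17) = 17; EF_Integration tests = 17+8 = 25
ES_Code review = 8; EF_Code review = 8+3 = 11
ES_Security audit = max(EF_Frontend dev=17, EF_Database migration=23, EF_Unit tests=28, EF_Integration tests=25, EF_Code review=11) = 28; EF_Security audit = 28+4 = 32
Expected project duration μ = 32 hours. Critical path: Architecture design → Unit tests → Security audit.

Variance along critical path = 1.778 + 13.444 + 0.111 = 15.333; σ = √15.333 = 3.916 hours.
Z = (28 − 32) / 3.916 = -1.022
P(T ≤ 28) = Φ(-1.022) ≈ 0.154

0.154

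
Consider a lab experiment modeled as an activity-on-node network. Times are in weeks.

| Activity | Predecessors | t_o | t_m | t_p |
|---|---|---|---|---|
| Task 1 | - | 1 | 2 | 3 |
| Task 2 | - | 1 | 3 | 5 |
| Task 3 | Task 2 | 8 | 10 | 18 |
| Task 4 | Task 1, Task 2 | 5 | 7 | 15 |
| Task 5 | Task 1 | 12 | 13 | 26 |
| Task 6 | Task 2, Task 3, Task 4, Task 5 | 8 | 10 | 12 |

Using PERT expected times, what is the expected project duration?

27 weeks

te_Task 1 = (1 + 4·2 + 3)/6 = 12/6 = 2
te_Task 2 = (1 + 4·3 + 5)/6 = 18/6 = 3
te_Task 3 = (8 + 4·10 + 18)/6 = 66/6 = 11
te_Task 4 = (5 + 4·7 + 15)/6 = 48/6 = 8
te_Task 5 = (12 + 4·13 + 26)/6 = 90/6 = 15
te_Task 6 = (8 + 4·10 + 12)/6 = 60/6 = 10

Forward pass:
ES_Task 1 = 0; EF_Task 1 = 2
ES_Task 2 = 0; EF_Task 2 = 3
ES_Task 3 = 3; EF_Task 3 = 3+11 = 14
ES_Task 4 = max(EF_Task 1=2, EF_Task 2=3) = 3; EF_Task 4 = 3+8 = 11
ES_Task 5 = 2; EF_Task 5 = 2+15 = 17
ES_Task 6 = max(EF_Task 2=3, EF_Task 3=14, EF_Task 4=11, EF_Task 5=17) = 17; EF_Task 6 = 17+10 = 27
Expected project duration μ = 27 weeks. Critical path: Task 1 → Task 5 → Task 6.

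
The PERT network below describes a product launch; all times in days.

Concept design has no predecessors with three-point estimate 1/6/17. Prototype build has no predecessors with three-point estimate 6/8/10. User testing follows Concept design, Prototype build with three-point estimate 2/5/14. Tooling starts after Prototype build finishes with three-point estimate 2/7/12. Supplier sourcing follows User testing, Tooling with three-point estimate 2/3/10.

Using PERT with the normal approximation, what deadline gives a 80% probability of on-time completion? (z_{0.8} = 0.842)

20.9 days

te_Concept design = (1 + 4·6 + 17)/6 = 42/6 = 7; σ²_Concept design = ((17−1)/6)² = 7.111
te_Prototype build = (6 + 4·8 + 10)/6 = 48/6 = 8; σ²_Prototype build = ((10−6)/6)² = 0.444
te_User testing = (2 + 4·5 + 14)/6 = 36/6 = 6; σ²_User testing = ((14−2)/6)² = 4.000
te_Tooling = (2 + 4·7 + 12)/6 = 42/6 = 7; σ²_Tooling = ((12−2)/6)² = 2.778
te_Supplier sourcing = (2 + 4·3 + 10)/6 = 24/6 = 4; σ²_Supplier sourcing = ((10−2)/6)² = 1.778

Forward pass:
ES_Concept design = 0; EF_Concept design = 7
ES_Prototype build = 0; EF_Prototype build = 8
ES_User testing = max(EF_Concept design=7, EF_Prototype build=8) = 8; EF_User testing = 8+6 = 14
ES_Tooling = 8; EF_Tooling = 8+7 = 15
ES_Supplier sourcing = max(EF_User testing=14, EF_Tooling=15) = 15; EF_Supplier sourcing = 15+4 = 19
Expected project duration μ = 19 days. Critical path: Prototype build → Tooling → Supplier sourcing.

Variance along critical path = 0.444 + 2.778 + 1.778 = 5.000; σ = 2.236 days.
D = μ + z·σ = 19 + 0.842·2.236 = 20.9 days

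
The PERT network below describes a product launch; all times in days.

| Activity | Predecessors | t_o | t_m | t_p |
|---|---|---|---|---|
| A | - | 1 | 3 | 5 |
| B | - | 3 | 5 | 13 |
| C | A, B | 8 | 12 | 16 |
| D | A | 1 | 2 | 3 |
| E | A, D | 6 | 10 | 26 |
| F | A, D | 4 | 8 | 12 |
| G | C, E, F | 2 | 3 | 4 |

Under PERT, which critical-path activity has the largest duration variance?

te_A = (1 + 4·3 + 5)/6 = 18/6 = 3; σ²_A = ((5−1)/6)² = 0.444
te_B = (3 + 4·5 + 13)/6 = 36/6 = 6; σ²_B = ((13−3)/6)² = 2.778
te_C = (8 + 4·12 + 16)/6 = 72/6 = 12; σ²_C = ((16−8)/6)² = 1.778
te_D = (1 + 4·2 + 3)/6 = 12/6 = 2; σ²_D = ((3−1)/6)² = 0.111
te_E = (6 + 4·10 + 26)/6 = 72/6 = 12; σ²_E = ((26−6)/6)² = 11.111
te_F = (4 + 4·8 + 12)/6 = 48/6 = 8; σ²_F = ((12−4)/6)² = 1.778
te_G = (2 + 4·3 + 4)/6 = 18/6 = 3; σ²_G = ((4−2)/6)² = 0.111

Forward pass:
ES_A = 0; EF_A = 3
ES_B = 0; EF_B = 6
ES_C = max(EF_A=3, EF_B=6) = 6; EF_C = 6+12 = 18
ES_D = 3; EF_D = 3+2 = 5
ES_E = max(EF_A=3, EF_D=5) = 5; EF_E = 5+12 = 17
ES_F = max(EF_A=3, EF_D=5) = 5; EF_F = 5+8 = 13
ES_G = max(EF_C=18, EF_E=17, EF_F=13) = 18; EF_G = 18+3 = 21
Expected project duration μ = 21 days. Critical path: B → C → G.

Variances on critical path: σ²_B=2.778, σ²_C=1.778, σ²_G=0.111.
Largest is σ²_B = 2.778.

B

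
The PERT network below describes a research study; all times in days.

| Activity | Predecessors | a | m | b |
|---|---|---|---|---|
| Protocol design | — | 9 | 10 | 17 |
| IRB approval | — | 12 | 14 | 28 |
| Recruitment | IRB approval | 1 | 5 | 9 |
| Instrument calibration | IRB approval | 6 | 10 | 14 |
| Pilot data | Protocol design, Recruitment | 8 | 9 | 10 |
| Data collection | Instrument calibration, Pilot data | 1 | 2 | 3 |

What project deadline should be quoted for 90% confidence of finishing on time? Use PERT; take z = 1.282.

te_Protocol design = (9 + 4·10 + 17)/6 = 66/6 = 11; σ²_Protocol design = ((17−9)/6)² = 1.778
te_IRB approval = (12 + 4·14 + 28)/6 = 96/6 = 16; σ²_IRB approval = ((28−12)/6)² = 7.111
te_Recruitment = (1 + 4·5 + 9)/6 = 30/6 = 5; σ²_Recruitment = ((9−1)/6)² = 1.778
te_Instrument calibration = (6 + 4·10 + 14)/6 = 60/6 = 10; σ²_Instrument calibration = ((14−6)/6)² = 1.778
te_Pilot data = (8 + 4·9 + 10)/6 = 54/6 = 9; σ²_Pilot data = ((10−8)/6)² = 0.111
te_Data collection = (1 + 4·2 + 3)/6 = 12/6 = 2; σ²_Data collection = ((3−1)/6)² = 0.111

Forward pass:
ES_Protocol design = 0; EF_Protocol design = 11
ES_IRB approval = 0; EF_IRB approval = 16
ES_Recruitment = 16; EF_Recruitment = 16+5 = 21
ES_Instrument calibration = 16; EF_Instrument calibration = 16+10 = 26
ES_Pilot data = max(EF_Protocol design=11, EF_Recruitment=21) = 21; EF_Pilot data = 21+9 = 30
ES_Data collection = max(EF_Instrument calibration=26, EF_Pilot data=30) = 30; EF_Data collection = 30+2 = 32
Expected project duration μ = 32 days. Critical path: IRB approval → Recruitment → Pilot data → Data collection.

Variance along critical path = 7.111 + 1.778 + 0.111 + 0.111 = 9.111; σ = 3.018 days.
D = μ + z·σ = 32 + 1.282·3.018 = 35.9 days

35.9 days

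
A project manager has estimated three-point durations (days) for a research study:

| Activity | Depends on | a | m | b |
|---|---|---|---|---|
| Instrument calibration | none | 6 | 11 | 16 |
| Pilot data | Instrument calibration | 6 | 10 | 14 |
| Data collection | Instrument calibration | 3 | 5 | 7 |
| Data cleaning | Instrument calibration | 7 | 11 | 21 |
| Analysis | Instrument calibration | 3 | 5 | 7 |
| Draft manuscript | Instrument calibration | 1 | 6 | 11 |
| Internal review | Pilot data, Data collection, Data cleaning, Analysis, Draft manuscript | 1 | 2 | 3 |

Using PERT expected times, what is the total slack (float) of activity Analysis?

7 days

te_Instrument calibration = (6 + 4·11 + 16)/6 = 66/6 = 11
te_Pilot data = (6 + 4·10 + 14)/6 = 60/6 = 10
te_Data collection = (3 + 4·5 + 7)/6 = 30/6 = 5
te_Data cleaning = (7 + 4·11 + 21)/6 = 72/6 = 12
te_Analysis = (3 + 4·5 + 7)/6 = 30/6 = 5
te_Draft manuscript = (1 + 4·6 + 11)/6 = 36/6 = 6
te_Internal review = (1 + 4·2 + 3)/6 = 12/6 = 2

Forward pass:
ES_Instrument calibration = 0; EF_Instrument calibration = 11
ES_Pilot data = 11; EF_Pilot data = 11+10 = 21
ES_Data collection = 11; EF_Data collection = 11+5 = 16
ES_Data cleaning = 11; EF_Data cleaning = 11+12 = 23
ES_Analysis = 11; EF_Analysis = 11+5 = 16
ES_Draft manuscript = 11; EF_Draft manuscript = 11+6 = 17
ES_Internal review = max(EF_Pilot data=21, EF_Data collection=16, EF_Data cleaning=23, EF_Analysis=16, EF_Draft manuscript=17) = 23; EF_Internal review = 23+2 = 25
Expected project duration μ = 25 days. Critical path: Instrument calibration → Data cleaning → Internal review.

Backward pass:
LF_Internal review = 25; LS_Internal review = 25−2 = 23
LF_Draft manuscript = LS_Internal review = 23; LS_Draft manuscript = 23−6 = 17
LF_Analysis = LS_Internal review = 23; LS_Analysis = 23−5 = 18
LF_Data cleaning = LS_Internal review = 23; LS_Data cleaning = 23−12 = 11
LF_Data collection = LS_Internal review = 23; LS_Data collection = 23−5 = 18
LF_Pilot data = LS_Internal review = 23; LS_Pilot data = 23−10 = 13
LF_Instrument calibration = min(LS_Pilot data=13, LS_Data collection=18, LS_Data cleaning=11, LS_Analysis=18, LS_Draft manuscript=17) = 11; LS_Instrument calibration = 11−11 = 0
Slack_Analysis = LS_Analysis − ES_Analysis = 18 − 11 = 7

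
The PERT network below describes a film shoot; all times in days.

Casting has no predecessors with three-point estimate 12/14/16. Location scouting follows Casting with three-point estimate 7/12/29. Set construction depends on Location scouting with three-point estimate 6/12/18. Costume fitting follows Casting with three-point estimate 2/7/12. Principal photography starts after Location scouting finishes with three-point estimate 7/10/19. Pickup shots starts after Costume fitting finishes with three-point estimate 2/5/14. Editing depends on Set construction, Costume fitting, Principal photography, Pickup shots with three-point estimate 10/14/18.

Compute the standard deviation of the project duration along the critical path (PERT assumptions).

4.43 days

te_Casting = (12 + 4·14 + 16)/6 = 84/6 = 14; σ²_Casting = ((16−12)/6)² = 0.444
te_Location scouting = (7 + 4·12 + 29)/6 = 84/6 = 14; σ²_Location scouting = ((29−7)/6)² = 13.444
te_Set construction = (6 + 4·12 + 18)/6 = 72/6 = 12; σ²_Set construction = ((18−6)/6)² = 4.000
te_Costume fitting = (2 + 4·7 + 12)/6 = 42/6 = 7; σ²_Costume fitting = ((12−2)/6)² = 2.778
te_Principal photography = (7 + 4·10 + 19)/6 = 66/6 = 11; σ²_Principal photography = ((19−7)/6)² = 4.000
te_Pickup shots = (2 + 4·5 + 14)/6 = 36/6 = 6; σ²_Pickup shots = ((14−2)/6)² = 4.000
te_Editing = (10 + 4·14 + 18)/6 = 84/6 = 14; σ²_Editing = ((18−10)/6)² = 1.778

Forward pass:
ES_Casting = 0; EF_Casting = 14
ES_Location scouting = 14; EF_Location scouting = 14+14 = 28
ES_Set construction = 28; EF_Set construction = 28+12 = 40
ES_Costume fitting = 14; EF_Costume fitting = 14+7 = 21
ES_Principal photography = 28; EF_Principal photography = 28+11 = 39
ES_Pickup shots = 21; EF_Pickup shots = 21+6 = 27
ES_Editing = max(EF_Set construction=40, EF_Costume fitting=21, EF_Principal photography=39, EF_Pickup shots=27) = 40; EF_Editing = 40+14 = 54
Expected project duration μ = 54 days. Critical path: Casting → Location scouting → Set construction → Editing.

Variance along critical path = 0.444 + 13.444 + 4.000 + 1.778 = 19.667
σ = √19.667 = 4.435 days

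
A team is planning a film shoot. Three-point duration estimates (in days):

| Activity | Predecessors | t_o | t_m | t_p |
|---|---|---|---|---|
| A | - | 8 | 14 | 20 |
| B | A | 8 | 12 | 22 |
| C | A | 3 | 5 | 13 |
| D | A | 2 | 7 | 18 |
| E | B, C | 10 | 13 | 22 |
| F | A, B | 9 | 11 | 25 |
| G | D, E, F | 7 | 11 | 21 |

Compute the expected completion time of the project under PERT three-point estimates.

te_A = (8 + 4·14 + 20)/6 = 84/6 = 14
te_B = (8 + 4·12 + 22)/6 = 78/6 = 13
te_C = (3 + 4·5 + 13)/6 = 36/6 = 6
te_D = (2 + 4·7 + 18)/6 = 48/6 = 8
te_E = (10 + 4·13 + 22)/6 = 84/6 = 14
te_F = (9 + 4·11 + 25)/6 = 78/6 = 13
te_G = (7 + 4·11 + 21)/6 = 72/6 = 12

Forward pass:
ES_A = 0; EF_A = 14
ES_B = 14; EF_B = 14+13 = 27
ES_C = 14; EF_C = 14+6 = 20
ES_D = 14; EF_D = 14+8 = 22
ES_E = max(EF_B=27, EF_C=20) = 27; EF_E = 27+14 = 41
ES_F = max(EF_A=14, EF_B=27) = 27; EF_F = 27+13 = 40
ES_G = max(EF_D=22, EF_E=41, EF_F=40) = 41; EF_G = 41+12 = 53
Expected project duration μ = 53 days. Critical path: A → B → E → G.

53 days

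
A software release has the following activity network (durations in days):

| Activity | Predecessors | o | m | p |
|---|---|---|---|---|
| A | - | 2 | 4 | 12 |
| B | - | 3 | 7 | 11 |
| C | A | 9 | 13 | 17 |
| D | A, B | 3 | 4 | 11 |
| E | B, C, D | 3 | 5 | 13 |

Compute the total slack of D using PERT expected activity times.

te_A = (2 + 4·4 + 12)/6 = 30/6 = 5
te_B = (3 + 4·7 + 11)/6 = 42/6 = 7
te_C = (9 + 4·13 + 17)/6 = 78/6 = 13
te_D = (3 + 4·4 + 11)/6 = 30/6 = 5
te_E = (3 + 4·5 + 13)/6 = 36/6 = 6

Forward pass:
ES_A = 0; EF_A = 5
ES_B = 0; EF_B = 7
ES_C = 5; EF_C = 5+13 = 18
ES_D = max(EF_A=5, EF_B=7) = 7; EF_D = 7+5 = 12
ES_E = max(EF_B=7, EF_C=18, EF_D=12) = 18; EF_E = 18+6 = 24
Expected project duration μ = 24 days. Critical path: A → C → E.

Backward pass:
LF_E = 24; LS_E = 24−6 = 18
LF_D = LS_E = 18; LS_D = 18−5 = 13
LF_C = LS_E = 18; LS_C = 18−13 = 5
LF_B = min(LS_D=13, LS_E=18) = 13; LS_B = 13−7 = 6
LF_A = min(LS_C=5, LS_D=13) = 5; LS_A = 5−5 = 0
Slack_D = LS_D − ES_D = 13 − 7 = 6

6 days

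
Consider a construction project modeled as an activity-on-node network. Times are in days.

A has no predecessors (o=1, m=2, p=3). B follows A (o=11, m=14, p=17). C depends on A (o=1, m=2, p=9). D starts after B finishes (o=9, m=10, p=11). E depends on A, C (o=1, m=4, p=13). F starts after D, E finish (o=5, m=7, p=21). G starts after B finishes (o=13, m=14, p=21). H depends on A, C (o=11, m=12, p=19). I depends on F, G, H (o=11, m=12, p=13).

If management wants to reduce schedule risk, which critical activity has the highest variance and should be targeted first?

te_A = (1 + 4·2 + 3)/6 = 12/6 = 2; σ²_A = ((3−1)/6)² = 0.111
te_B = (11 + 4·14 + 17)/6 = 84/6 = 14; σ²_B = ((17−11)/6)² = 1.000
te_C = (1 + 4·2 + 9)/6 = 18/6 = 3; σ²_C = ((9−1)/6)² = 1.778
te_D = (9 + 4·10 + 11)/6 = 60/6 = 10; σ²_D = ((11−9)/6)² = 0.111
te_E = (1 + 4·4 + 13)/6 = 30/6 = 5; σ²_E = ((13−1)/6)² = 4.000
te_F = (5 + 4·7 + 21)/6 = 54/6 = 9; σ²_F = ((21−5)/6)² = 7.111
te_G = (13 + 4·14 + 21)/6 = 90/6 = 15; σ²_G = ((21−13)/6)² = 1.778
te_H = (11 + 4·12 + 19)/6 = 78/6 = 13; σ²_H = ((19−11)/6)² = 1.778
te_I = (11 + 4·12 + 13)/6 = 72/6 = 12; σ²_I = ((13−11)/6)² = 0.111

Forward pass:
ES_A = 0; EF_A = 2
ES_B = 2; EF_B = 2+14 = 16
ES_C = 2; EF_C = 2+3 = 5
ES_D = 16; EF_D = 16+10 = 26
ES_E = max(EF_A=2, EF_C=5) = 5; EF_E = 5+5 = 10
ES_F = max(EF_D=26, EF_E=10) = 26; EF_F = 26+9 = 35
ES_G = 16; EF_G = 16+15 = 31
ES_H = max(EF_A=2, EF_C=5) = 5; EF_H = 5+13 = 18
ES_I = max(EF_F=35, EF_G=31, EF_H=18) = 35; EF_I = 35+12 = 47
Expected project duration μ = 47 days. Critical path: A → B → D → F → I.

Variances on critical path: σ²_A=0.111, σ²_B=1.000, σ²_D=0.111, σ²_F=7.111, σ²_I=0.111.
Largest is σ²_F = 7.111.

F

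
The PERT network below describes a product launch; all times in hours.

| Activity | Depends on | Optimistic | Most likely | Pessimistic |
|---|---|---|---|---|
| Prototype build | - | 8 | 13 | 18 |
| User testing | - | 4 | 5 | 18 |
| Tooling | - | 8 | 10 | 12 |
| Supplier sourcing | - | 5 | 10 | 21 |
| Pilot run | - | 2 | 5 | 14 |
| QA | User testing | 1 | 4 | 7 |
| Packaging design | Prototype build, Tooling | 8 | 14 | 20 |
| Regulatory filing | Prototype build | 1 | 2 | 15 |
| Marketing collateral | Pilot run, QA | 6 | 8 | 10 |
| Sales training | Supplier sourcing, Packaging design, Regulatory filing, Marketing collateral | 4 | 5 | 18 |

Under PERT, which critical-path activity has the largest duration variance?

te_Prototype build = (8 + 4·13 + 18)/6 = 78/6 = 13; σ²_Prototype build = ((18−8)/6)² = 2.778
te_User testing = (4 + 4·5 + 18)/6 = 42/6 = 7; σ²_User testing = ((18−4)/6)² = 5.444
te_Tooling = (8 + 4·10 + 12)/6 = 60/6 = 10; σ²_Tooling = ((12−8)/6)² = 0.444
te_Supplier sourcing = (5 + 4·10 + 21)/6 = 66/6 = 11; σ²_Supplier sourcing = ((21−5)/6)² = 7.111
te_Pilot run = (2 + 4·5 + 14)/6 = 36/6 = 6; σ²_Pilot run = ((14−2)/6)² = 4.000
te_QA = (1 + 4·4 + 7)/6 = 24/6 = 4; σ²_QA = ((7−1)/6)² = 1.000
te_Packaging design = (8 + 4·14 + 20)/6 = 84/6 = 14; σ²_Packaging design = ((20−8)/6)² = 4.000
te_Regulatory filing = (1 + 4·2 + 15)/6 = 24/6 = 4; σ²_Regulatory filing = ((15−1)/6)² = 5.444
te_Marketing collateral = (6 + 4·8 + 10)/6 = 48/6 = 8; σ²_Marketing collateral = ((10−6)/6)² = 0.444
te_Sales training = (4 + 4·5 + 18)/6 = 42/6 = 7; σ²_Sales training = ((18−4)/6)² = 5.444

Forward pass:
ES_Prototype build = 0; EF_Prototype build = 13
ES_User testing = 0; EF_User testing = 7
ES_Tooling = 0; EF_Tooling = 10
ES_Supplier sourcing = 0; EF_Supplier sourcing = 11
ES_Pilot run = 0; EF_Pilot run = 6
ES_QA = 7; EF_QA = 7+4 = 11
ES_Packaging design = max(EF_Prototype build=13, EF_Tooling=10) = 13; EF_Packaging design = 13+14 = 27
ES_Regulatory filing = 13; EF_Regulatory filing = 13+4 = 17
ES_Marketing collateral = max(EF_Pilot run=6, EF_QA=11) = 11; EF_Marketing collateral = 11+8 = 19
ES_Sales training = max(EF_Supplier sourcing=11, EF_Packaging design=27, EF_Regulatory filing=17, EF_Marketing collateral=19) = 27; EF_Sales training = 27+7 = 34
Expected project duration μ = 34 hours. Critical path: Prototype build → Packaging design → Sales training.

Variances on critical path: σ²_Prototype build=2.778, σ²_Packaging design=4.000, σ²_Sales training=5.444.
Largest is σ²_Sales training = 5.444.

Sales training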